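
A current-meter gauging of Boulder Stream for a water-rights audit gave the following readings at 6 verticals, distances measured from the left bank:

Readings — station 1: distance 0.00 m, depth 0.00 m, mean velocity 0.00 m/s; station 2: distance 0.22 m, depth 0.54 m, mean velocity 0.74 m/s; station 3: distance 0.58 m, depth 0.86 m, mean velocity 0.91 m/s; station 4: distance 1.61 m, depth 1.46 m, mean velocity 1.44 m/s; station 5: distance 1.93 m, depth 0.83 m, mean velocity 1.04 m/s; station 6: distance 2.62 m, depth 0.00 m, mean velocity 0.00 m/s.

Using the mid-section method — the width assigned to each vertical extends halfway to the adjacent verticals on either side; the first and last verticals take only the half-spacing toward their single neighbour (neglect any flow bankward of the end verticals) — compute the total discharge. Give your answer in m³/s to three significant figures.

w_2 = (0.58 − 0.00)/2 = 0.29 m; q_2 = 0.74 × 0.54 × 0.29 = 0.1159 m³/s
w_3 = (1.61 − 0.22)/2 = 0.695 m; q_3 = 0.91 × 0.86 × 0.695 = 0.5439 m³/s
w_4 = (1.93 − 0.58)/2 = 0.675 m; q_4 = 1.44 × 1.46 × 0.675 = 1.419 m³/s
w_5 = (2.62 − 1.61)/2 = 0.505 m; q_5 = 1.04 × 0.83 × 0.505 = 0.4359 m³/s
Stations 1, 6 contribute zero (depth or velocity is 0).
Q = Σ qᵢ = 2.515 m³/s

2.51 m³/s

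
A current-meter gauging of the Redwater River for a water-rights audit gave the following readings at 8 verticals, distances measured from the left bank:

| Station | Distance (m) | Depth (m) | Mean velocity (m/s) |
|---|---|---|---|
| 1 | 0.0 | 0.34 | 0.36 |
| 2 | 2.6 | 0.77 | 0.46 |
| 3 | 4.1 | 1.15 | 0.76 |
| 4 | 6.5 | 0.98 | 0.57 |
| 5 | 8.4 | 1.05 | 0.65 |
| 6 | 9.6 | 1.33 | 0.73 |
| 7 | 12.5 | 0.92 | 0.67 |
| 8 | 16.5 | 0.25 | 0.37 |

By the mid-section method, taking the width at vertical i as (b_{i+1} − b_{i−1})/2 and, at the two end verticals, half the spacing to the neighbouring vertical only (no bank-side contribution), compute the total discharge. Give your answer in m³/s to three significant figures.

9.15 m³/s

w_1 = (2.6 − 0.0)/2 = 1.3 m; q_1 = 0.36 × 0.34 × 1.3 = 0.1591 m³/s
w_2 = (4.1 − 0.0)/2 = 2.05 m; q_2 = 0.46 × 0.77 × 2.05 = 0.7261 m³/s
w_3 = (6.5 − 2.6)/2 = 1.95 m; q_3 = 0.76 × 1.15 × 1.95 = 1.704 m³/s
w_4 = (8.4 − 4.1)/2 = 2.15 m; q_4 = 0.57 × 0.98 × 2.15 = 1.201 m³/s
w_5 = (9.6 − 6.5)/2 = 1.55 m; q_5 = 0.65 × 1.05 × 1.55 = 1.058 m³/s
w_6 = (12.5 − 8.4)/2 = 2.05 m; q_6 = 0.73 × 1.33 × 2.05 = 1.990 m³/s
w_7 = (16.5 − 9.6)/2 = 3.45 m; q_7 = 0.67 × 0.92 × 3.45 = 2.127 m³/s
w_8 = (16.5 − 12.5)/2 = 2 m; q_8 = 0.37 × 0.25 × 2 = 0.1850 m³/s
Q = Σ qᵢ = 9.150 m³/s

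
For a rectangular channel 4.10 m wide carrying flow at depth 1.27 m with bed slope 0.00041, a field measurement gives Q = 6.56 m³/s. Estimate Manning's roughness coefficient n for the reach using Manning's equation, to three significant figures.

0.0137

A = b·y = 4.10 × 1.27 = 5.207 m²
P = b + 2y = 4.10 + 2×1.27 = 6.640 m
R = A/P = 5.207/6.640 = 0.7842 m
n = (1/Q)·A·R^(2/3)·S^(1/2) = (1/6.56) × 5.207 × 0.8504 × 0.02025 = 0.01367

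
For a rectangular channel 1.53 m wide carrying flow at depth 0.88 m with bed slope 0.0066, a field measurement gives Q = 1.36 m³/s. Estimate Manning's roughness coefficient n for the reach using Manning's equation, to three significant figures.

0.0443

A = b·y = 1.53 × 0.88 = 1.346 m²
P = b + 2y = 1.53 + 2×0.88 = 3.290 m
R = A/P = 1.346/3.290 = 0.4092 m
n = (1/Q)·A·R^(2/3)·S^(1/2) = (1/1.36) × 1.346 × 0.5512 × 0.08124 = 0.04433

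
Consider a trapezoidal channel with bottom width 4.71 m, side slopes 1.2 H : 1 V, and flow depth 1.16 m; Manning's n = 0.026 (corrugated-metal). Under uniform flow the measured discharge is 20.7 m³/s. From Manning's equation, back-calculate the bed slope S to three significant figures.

0.00719

A = (b + z·y)·y = (4.71 + 1.2×1.16)×1.16 = 7.078 m²
P = b + 2y√(1+z²) = 4.71 + 2×1.16×√(1+1.2²) = 8.334 m
R = A/P = 7.078/8.334 = 0.8493 m
S = (Q·n / (1·A·R^(2/3)))² = (20.7×0.026 / (1×7.078×0.8968))² = 0.007188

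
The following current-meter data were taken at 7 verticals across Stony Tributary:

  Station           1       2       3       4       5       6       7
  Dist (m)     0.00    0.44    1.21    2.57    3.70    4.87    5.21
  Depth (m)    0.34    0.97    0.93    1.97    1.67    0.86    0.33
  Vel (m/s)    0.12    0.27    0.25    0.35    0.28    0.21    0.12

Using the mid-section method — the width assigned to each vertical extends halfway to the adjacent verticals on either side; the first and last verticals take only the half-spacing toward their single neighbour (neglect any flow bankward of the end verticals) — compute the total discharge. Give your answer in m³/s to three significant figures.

w_1 = (0.44 − 0.00)/2 = 0.22 m; q_1 = 0.12 × 0.34 × 0.22 = 0.008976 m³/s
w_2 = (1.21 − 0.00)/2 = 0.605 m; q_2 = 0.27 × 0.97 × 0.605 = 0.1584 m³/s
w_3 = (2.57 − 0.44)/2 = 1.065 m; q_3 = 0.25 × 0.93 × 1.065 = 0.2476 m³/s
w_4 = (3.70 − 1.21)/2 = 1.245 m; q_4 = 0.35 × 1.97 × 1.245 = 0.8584 m³/s
w_5 = (4.87 − 2.57)/2 = 1.15 m; q_5 = 0.28 × 1.67 × 1.15 = 0.5377 m³/s
w_6 = (5.21 − 3.70)/2 = 0.755 m; q_6 = 0.21 × 0.86 × 0.755 = 0.1364 m³/s
w_7 = (5.21 − 4.87)/2 = 0.17 m; q_7 = 0.12 × 0.33 × 0.17 = 0.006732 m³/s
Q = Σ qᵢ = 1.954 m³/s

1.95 m³/s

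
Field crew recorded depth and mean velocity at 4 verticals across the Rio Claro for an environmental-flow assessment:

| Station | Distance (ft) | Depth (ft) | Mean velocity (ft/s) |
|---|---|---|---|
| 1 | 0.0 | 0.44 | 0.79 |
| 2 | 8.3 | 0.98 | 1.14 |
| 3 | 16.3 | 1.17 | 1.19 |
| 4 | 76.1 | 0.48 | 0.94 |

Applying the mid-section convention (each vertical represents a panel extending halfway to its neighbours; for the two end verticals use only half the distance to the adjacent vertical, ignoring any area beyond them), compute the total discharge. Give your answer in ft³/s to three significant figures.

71.2 ft³/s

w_1 = (8.3 − 0.0)/2 = 4.15 ft; q_1 = 0.79 × 0.44 × 4.15 = 1.443 ft³/s
w_2 = (16.3 − 0.0)/2 = 8.15 ft; q_2 = 1.14 × 0.98 × 8.15 = 9.105 ft³/s
w_3 = (76.1 − 8.3)/2 = 33.9 ft; q_3 = 1.19 × 1.17 × 33.9 = 47.20 ft³/s
w_4 = (76.1 − 16.3)/2 = 29.9 ft; q_4 = 0.94 × 0.48 × 29.9 = 13.49 ft³/s
Q = Σ qᵢ = 71.24 ft³/s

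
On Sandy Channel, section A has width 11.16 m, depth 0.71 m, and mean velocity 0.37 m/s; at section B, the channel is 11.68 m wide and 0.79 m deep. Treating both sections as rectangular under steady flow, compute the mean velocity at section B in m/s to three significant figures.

0.318 m/s

Q = A₁V₁ = (11.16×0.71) × 0.37 = 2.932 m³/s
A₂ = 11.68 × 0.79 = 9.227 m²
V₂ = Q/A₂ = 2.932/9.227 = 0.3177 m/s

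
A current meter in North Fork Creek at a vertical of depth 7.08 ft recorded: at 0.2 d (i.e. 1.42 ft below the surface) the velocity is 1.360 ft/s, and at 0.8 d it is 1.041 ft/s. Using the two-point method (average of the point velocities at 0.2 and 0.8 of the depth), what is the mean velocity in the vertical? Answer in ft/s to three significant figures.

v̄ = (1.360 + 1.041) / 2 = 1.201 ft/s

1.20 ft/s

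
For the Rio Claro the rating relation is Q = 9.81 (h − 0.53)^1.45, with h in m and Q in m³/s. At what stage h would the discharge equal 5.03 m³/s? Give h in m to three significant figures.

h − h₀ = (Q/C)^(1/b) = (5.03/9.81)^(1/1.45) = 0.6309 m
h = 0.53 + 0.6309 = 1.161 m

1.16 m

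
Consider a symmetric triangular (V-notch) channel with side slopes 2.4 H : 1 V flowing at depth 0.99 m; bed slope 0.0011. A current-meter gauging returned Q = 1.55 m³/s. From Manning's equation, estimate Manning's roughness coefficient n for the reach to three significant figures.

0.0299

A = z·y² = 2.4×0.99² = 2.352 m²
P = 2y√(1+z²) = 2×0.99×√(1+2.4²) = 5.148 m
R = A/P = 2.352/5.148 = 0.4569 m
n = (1/Q)·A·R^(2/3)·S^(1/2) = (1/1.55) × 2.352 × 0.5932 × 0.03317 = 0.02986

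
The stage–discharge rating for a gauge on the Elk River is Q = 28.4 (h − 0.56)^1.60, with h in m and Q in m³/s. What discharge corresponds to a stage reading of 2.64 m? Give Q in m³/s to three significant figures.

91.7 m³/s

Q = 28.4 × (2.64 − 0.56)^1.60 = 28.4 × 2.08^1.60 = 91.67 m³/s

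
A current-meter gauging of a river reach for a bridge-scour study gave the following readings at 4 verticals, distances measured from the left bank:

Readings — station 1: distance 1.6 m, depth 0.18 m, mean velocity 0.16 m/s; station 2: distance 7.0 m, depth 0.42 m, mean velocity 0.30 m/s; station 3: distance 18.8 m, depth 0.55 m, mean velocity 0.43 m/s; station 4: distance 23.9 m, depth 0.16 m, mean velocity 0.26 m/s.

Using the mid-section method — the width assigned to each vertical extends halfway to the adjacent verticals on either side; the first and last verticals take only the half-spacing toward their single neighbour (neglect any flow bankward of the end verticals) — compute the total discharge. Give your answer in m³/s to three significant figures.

3.27 m³/s

w_1 = (7.0 − 1.6)/2 = 2.7 m; q_1 = 0.16 × 0.18 × 2.7 = 0.07776 m³/s
w_2 = (18.8 − 1.6)/2 = 8.6 m; q_2 = 0.30 × 0.42 × 8.6 = 1.084 m³/s
w_3 = (23.9 − 7.0)/2 = 8.45 m; q_3 = 0.43 × 0.55 × 8.45 = 1.998 m³/s
w_4 = (23.9 − 18.8)/2 = 2.55 m; q_4 = 0.26 × 0.16 × 2.55 = 0.1061 m³/s
Q = Σ qᵢ = 3.266 m³/s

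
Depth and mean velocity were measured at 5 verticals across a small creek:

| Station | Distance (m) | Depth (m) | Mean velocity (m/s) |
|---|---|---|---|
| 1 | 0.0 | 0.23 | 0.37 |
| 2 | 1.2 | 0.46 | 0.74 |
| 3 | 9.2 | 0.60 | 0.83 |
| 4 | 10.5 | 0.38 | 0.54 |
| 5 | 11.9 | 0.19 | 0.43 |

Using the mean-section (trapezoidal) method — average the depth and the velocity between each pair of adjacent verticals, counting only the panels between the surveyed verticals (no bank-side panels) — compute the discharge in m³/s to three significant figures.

Panel 1-2: Δb = 1.2 m, d̄ = (0.23+0.46)/2 = 0.345, v̄ = (0.37+0.74)/2 = 0.555 → q = 1.2×0.345×0.555 = 0.2298 m³/s
Panel 2-3: Δb = 8 m, d̄ = (0.46+0.60)/2 = 0.53, v̄ = (0.74+0.83)/2 = 0.785 → q = 8×0.53×0.785 = 3.328 m³/s
Panel 3-4: Δb = 1.3 m, d̄ = (0.60+0.38)/2 = 0.49, v̄ = (0.83+0.54)/2 = 0.685 → q = 1.3×0.49×0.685 = 0.4363 m³/s
Panel 4-5: Δb = 1.4 m, d̄ = (0.38+0.19)/2 = 0.285, v̄ = (0.54+0.43)/2 = 0.485 → q = 1.4×0.285×0.485 = 0.1935 m³/s
Q = Σ q = 4.188 m³/s

4.19 m³/s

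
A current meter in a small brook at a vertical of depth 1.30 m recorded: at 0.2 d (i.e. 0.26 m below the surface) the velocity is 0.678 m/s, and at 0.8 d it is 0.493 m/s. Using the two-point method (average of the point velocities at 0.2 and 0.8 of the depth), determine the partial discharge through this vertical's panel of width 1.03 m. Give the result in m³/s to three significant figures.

0.784 m³/s

v̄ = (0.678 + 0.493) / 2 = 0.5855 m/s
q = v̄ × d × w = 0.5855 × 1.30 × 1.03 = 0.7840 m³/s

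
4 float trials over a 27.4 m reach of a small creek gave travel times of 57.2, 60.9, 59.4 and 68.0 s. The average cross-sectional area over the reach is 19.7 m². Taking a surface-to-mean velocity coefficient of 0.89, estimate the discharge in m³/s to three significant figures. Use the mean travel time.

t̄ = (57.2 + 60.9 + 59.4 + 68.0) / 4 = 61.375 s
v_surface = L / t̄ = 27.4 / 61.375 = 0.4464 m/s
v_mean = 0.89 × 0.4464 = 0.3973 m/s
Q = A × v_mean = 19.7 × 0.3973 = 7.827 m³/s

7.83 m³/s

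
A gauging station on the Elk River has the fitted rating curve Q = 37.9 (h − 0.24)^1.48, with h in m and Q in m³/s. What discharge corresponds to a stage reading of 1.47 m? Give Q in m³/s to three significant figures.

51.5 m³/s

Q = 37.9 × (1.47 − 0.24)^1.48 = 37.9 × 1.23^1.48 = 51.49 m³/s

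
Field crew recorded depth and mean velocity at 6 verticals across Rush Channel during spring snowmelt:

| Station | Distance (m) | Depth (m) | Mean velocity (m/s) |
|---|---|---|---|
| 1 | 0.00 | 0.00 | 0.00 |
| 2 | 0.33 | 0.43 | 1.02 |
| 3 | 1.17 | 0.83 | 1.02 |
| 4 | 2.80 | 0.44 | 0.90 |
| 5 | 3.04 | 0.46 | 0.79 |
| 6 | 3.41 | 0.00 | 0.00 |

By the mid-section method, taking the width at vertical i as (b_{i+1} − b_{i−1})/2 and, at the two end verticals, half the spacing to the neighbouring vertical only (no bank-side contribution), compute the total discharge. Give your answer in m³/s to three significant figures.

1.78 m³/s

w_2 = (1.17 − 0.00)/2 = 0.585 m; q_2 = 1.02 × 0.43 × 0.585 = 0.2566 m³/s
w_3 = (2.80 − 0.33)/2 = 1.235 m; q_3 = 1.02 × 0.83 × 1.235 = 1.046 m³/s
w_4 = (3.04 − 1.17)/2 = 0.935 m; q_4 = 0.90 × 0.44 × 0.935 = 0.3703 m³/s
w_5 = (3.41 − 2.80)/2 = 0.305 m; q_5 = 0.79 × 0.46 × 0.305 = 0.1108 m³/s
Stations 1, 6 contribute zero (depth or velocity is 0).
Q = Σ qᵢ = 1.783 m³/s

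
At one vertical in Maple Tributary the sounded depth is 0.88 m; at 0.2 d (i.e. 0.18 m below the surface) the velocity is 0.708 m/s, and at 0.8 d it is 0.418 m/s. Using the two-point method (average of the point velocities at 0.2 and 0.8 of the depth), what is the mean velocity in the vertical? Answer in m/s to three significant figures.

0.563 m/s

v̄ = (0.708 + 0.418) / 2 = 0.5630 m/s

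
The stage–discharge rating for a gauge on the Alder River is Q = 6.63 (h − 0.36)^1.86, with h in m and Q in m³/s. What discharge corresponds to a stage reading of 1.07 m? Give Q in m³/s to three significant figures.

3.51 m³/s

Q = 6.63 × (1.07 − 0.36)^1.86 = 6.63 × 0.71^1.86 = 3.506 m³/s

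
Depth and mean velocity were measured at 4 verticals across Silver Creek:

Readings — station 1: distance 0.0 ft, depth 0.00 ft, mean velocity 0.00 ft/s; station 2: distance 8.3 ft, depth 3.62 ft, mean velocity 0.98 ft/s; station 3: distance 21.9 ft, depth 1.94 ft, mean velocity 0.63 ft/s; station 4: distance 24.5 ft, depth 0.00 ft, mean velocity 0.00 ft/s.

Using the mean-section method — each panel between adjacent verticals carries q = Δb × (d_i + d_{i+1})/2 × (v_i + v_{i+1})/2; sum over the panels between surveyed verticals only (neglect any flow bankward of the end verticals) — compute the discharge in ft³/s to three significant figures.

Panel 1-2: Δb = 8.3 ft, d̄ = (0.00+3.62)/2 = 1.81, v̄ = (0.00+0.98)/2 = 0.49 → q = 8.3×1.81×0.49 = 7.361 ft³/s
Panel 2-3: Δb = 13.6 ft, d̄ = (3.62+1.94)/2 = 2.78, v̄ = (0.98+0.63)/2 = 0.805 → q = 13.6×2.78×0.805 = 30.44 ft³/s
Panel 3-4: Δb = 2.6 ft, d̄ = (1.94+0.00)/2 = 0.97, v̄ = (0.63+0.00)/2 = 0.315 → q = 2.6×0.97×0.315 = 0.7944 ft³/s
Q = Σ q = 38.59 ft³/s

38.6 ft³/s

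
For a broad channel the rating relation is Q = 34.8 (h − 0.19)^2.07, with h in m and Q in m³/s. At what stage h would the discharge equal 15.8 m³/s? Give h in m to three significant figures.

h − h₀ = (Q/C)^(1/b) = (15.8/34.8)^(1/2.07) = 0.6829 m
h = 0.19 + 0.6829 = 0.8729 m

0.873 m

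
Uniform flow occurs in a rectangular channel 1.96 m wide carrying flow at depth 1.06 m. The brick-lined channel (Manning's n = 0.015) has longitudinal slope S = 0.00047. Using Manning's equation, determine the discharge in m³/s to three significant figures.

1.91 m³/s

A = b·y = 1.96 × 1.06 = 2.078 m²
P = b + 2y = 1.96 + 2×1.06 = 4.080 m
R = A/P = 2.078/4.080 = 0.5092 m
Q = (1/n)·A·R^(2/3)·S^(1/2) = (1/0.015) × 2.078 × 0.5092^(2/3) × 0.00047^(1/2) = 1.915 m³/s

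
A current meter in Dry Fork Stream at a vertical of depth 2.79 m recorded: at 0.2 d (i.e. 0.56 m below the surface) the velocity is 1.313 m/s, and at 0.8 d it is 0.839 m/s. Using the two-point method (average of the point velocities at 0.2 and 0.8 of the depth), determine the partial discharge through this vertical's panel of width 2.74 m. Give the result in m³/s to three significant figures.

8.23 m³/s

v̄ = (1.313 + 0.839) / 2 = 1.076 m/s
q = v̄ × d × w = 1.076 × 2.79 × 2.74 = 8.226 m³/s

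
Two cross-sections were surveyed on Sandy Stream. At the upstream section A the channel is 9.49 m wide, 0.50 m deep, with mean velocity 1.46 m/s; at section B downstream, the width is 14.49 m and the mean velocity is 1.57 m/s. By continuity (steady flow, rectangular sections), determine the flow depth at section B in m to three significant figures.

Q = A₁V₁ = (9.49×0.50) × 1.46 = 6.928 m³/s
d₂ = Q/(b₂ V₂) = 6.928/(14.49×1.57) = 0.3045 m

0.305 m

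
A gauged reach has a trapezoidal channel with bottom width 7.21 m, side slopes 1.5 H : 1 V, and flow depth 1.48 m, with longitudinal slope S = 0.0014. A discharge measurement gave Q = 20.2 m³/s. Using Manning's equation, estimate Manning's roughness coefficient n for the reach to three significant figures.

A = (b + z·y)·y = (7.21 + 1.5×1.48)×1.48 = 13.96 m²
P = b + 2y√(1+z²) = 7.21 + 2×1.48×√(1+1.5²) = 12.55 m
R = A/P = 13.96/12.55 = 1.112 m
n = (1/Q)·A·R^(2/3)·S^(1/2) = (1/20.2) × 13.96 × 1.074 × 0.03742 = 0.02775

0.0278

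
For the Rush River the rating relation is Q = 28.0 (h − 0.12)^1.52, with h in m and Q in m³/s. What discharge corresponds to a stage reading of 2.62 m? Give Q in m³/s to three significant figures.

113 m³/s

Q = 28.0 × (2.62 − 0.12)^1.52 = 28.0 × 2.5^1.52 = 112.7 m³/s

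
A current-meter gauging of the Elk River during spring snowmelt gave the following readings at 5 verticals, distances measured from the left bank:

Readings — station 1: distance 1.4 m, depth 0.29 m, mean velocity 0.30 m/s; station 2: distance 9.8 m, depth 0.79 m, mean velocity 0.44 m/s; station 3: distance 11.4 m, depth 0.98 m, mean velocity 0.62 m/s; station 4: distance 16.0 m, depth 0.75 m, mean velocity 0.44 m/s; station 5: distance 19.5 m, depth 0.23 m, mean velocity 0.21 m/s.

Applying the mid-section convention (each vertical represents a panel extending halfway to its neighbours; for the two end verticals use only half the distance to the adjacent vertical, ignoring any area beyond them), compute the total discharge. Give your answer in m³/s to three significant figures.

w_1 = (9.8 − 1.4)/2 = 4.2 m; q_1 = 0.30 × 0.29 × 4.2 = 0.3654 m³/s
w_2 = (11.4 − 1.4)/2 = 5 m; q_2 = 0.44 × 0.79 × 5 = 1.738 m³/s
w_3 = (16.0 − 9.8)/2 = 3.1 m; q_3 = 0.62 × 0.98 × 3.1 = 1.884 m³/s
w_4 = (19.5 − 11.4)/2 = 4.05 m; q_4 = 0.44 × 0.75 × 4.05 = 1.337 m³/s
w_5 = (19.5 − 16.0)/2 = 1.75 m; q_5 = 0.21 × 0.23 × 1.75 = 0.08453 m³/s
Q = Σ qᵢ = 5.408 m³/s

5.41 m³/s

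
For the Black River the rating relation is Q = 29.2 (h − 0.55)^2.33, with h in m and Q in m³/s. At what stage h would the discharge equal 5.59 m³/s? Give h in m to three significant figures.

h − h₀ = (Q/C)^(1/b) = (5.59/29.2)^(1/2.33) = 0.4919 m
h = 0.55 + 0.4919 = 1.042 m

1.04 m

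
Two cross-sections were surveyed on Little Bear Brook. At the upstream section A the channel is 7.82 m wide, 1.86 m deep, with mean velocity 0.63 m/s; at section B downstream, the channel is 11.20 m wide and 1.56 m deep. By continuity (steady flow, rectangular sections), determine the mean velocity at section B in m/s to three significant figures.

Q = A₁V₁ = (7.82×1.86) × 0.63 = 9.163 m³/s
A₂ = 11.20 × 1.56 = 17.47 m²
V₂ = Q/A₂ = 9.163/17.47 = 0.5245 m/s

0.524 m/s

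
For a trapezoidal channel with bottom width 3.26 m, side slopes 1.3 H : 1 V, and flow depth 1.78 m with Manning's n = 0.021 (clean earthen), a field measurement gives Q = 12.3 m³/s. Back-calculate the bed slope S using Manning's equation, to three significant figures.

A = (b + z·y)·y = (3.26 + 1.3×1.78)×1.78 = 9.922 m²
P = b + 2y√(1+z²) = 3.26 + 2×1.78×√(1+1.3²) = 9.099 m
R = A/P = 9.922/9.099 = 1.090 m
S = (Q·n / (1·A·R^(2/3)))² = (12.3×0.021 / (1×9.922×1.059))² = 0.0006039

0.000604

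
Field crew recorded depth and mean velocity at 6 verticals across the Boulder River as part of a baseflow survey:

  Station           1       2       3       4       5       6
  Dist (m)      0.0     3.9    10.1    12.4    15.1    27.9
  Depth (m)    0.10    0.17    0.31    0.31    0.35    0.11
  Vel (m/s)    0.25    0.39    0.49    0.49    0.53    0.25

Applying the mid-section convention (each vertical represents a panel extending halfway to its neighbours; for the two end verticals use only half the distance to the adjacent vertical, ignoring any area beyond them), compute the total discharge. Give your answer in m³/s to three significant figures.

w_1 = (3.9 − 0.0)/2 = 1.95 m; q_1 = 0.25 × 0.10 × 1.95 = 0.04875 m³/s
w_2 = (10.1 − 0.0)/2 = 5.05 m; q_2 = 0.39 × 0.17 × 5.05 = 0.3348 m³/s
w_3 = (12.4 − 3.9)/2 = 4.25 m; q_3 = 0.49 × 0.31 × 4.25 = 0.6456 m³/s
w_4 = (15.1 − 10.1)/2 = 2.5 m; q_4 = 0.49 × 0.31 × 2.5 = 0.3798 m³/s
w_5 = (27.9 − 12.4)/2 = 7.75 m; q_5 = 0.53 × 0.35 × 7.75 = 1.438 m³/s
w_6 = (27.9 − 15.1)/2 = 6.4 m; q_6 = 0.25 × 0.11 × 6.4 = 0.1760 m³/s
Q = Σ qᵢ = 3.023 m³/s

3.02 m³/s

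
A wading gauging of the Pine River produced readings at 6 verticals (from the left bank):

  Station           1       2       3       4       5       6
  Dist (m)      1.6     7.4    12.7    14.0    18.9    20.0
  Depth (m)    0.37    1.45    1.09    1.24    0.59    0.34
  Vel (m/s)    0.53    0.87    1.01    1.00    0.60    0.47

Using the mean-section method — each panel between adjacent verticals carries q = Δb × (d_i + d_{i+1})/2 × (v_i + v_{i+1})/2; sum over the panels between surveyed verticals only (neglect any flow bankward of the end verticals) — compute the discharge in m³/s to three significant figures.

15.4 m³/s

Panel 1-2: Δb = 5.8 m, d̄ = (0.37+1.45)/2 = 0.91, v̄ = (0.53+0.87)/2 = 0.7 → q = 5.8×0.91×0.7 = 3.695 m³/s
Panel 2-3: Δb = 5.3 m, d̄ = (1.45+1.09)/2 = 1.27, v̄ = (0.87+1.01)/2 = 0.94 → q = 5.3×1.27×0.94 = 6.327 m³/s
Panel 3-4: Δb = 1.3 m, d̄ = (1.09+1.24)/2 = 1.165, v̄ = (1.01+1.00)/2 = 1.005 → q = 1.3×1.165×1.005 = 1.522 m³/s
Panel 4-5: Δb = 4.9 m, d̄ = (1.24+0.59)/2 = 0.915, v̄ = (1.00+0.60)/2 = 0.8 → q = 4.9×0.915×0.8 = 3.587 m³/s
Panel 5-6: Δb = 1.1 m, d̄ = (0.59+0.34)/2 = 0.465, v̄ = (0.60+0.47)/2 = 0.535 → q = 1.1×0.465×0.535 = 0.2737 m³/s
Q = Σ q = 15.40 m³/s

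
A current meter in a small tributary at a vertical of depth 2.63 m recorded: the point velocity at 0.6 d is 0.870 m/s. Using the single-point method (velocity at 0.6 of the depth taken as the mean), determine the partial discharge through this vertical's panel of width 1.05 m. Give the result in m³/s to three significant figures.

2.40 m³/s

v̄ = v₀.₆ = 0.870 m/s
q = v̄ × d × w = 0.8700 × 2.63 × 1.05 = 2.403 m³/s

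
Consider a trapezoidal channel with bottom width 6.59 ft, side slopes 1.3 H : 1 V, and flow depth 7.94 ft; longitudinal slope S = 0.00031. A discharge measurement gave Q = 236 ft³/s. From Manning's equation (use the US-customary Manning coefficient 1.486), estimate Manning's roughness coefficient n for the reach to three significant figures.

0.0382

A = (b + z·y)·y = (6.59 + 1.3×7.94)×7.94 = 134.3 ft²
P = b + 2y√(1+z²) = 6.59 + 2×7.94×√(1+1.3²) = 32.64 ft
R = A/P = 134.3/32.64 = 4.115 ft
n = (1.486/Q)·A·R^(2/3)·S^(1/2) = (1.486/236) × 134.3 × 2.568 × 0.01761 = 0.03823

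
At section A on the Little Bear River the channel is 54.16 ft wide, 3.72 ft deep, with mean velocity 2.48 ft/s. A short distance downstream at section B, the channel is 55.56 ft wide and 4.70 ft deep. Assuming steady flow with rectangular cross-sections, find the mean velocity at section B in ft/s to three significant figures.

Q = A₁V₁ = (54.16×3.72) × 2.48 = 499.7 ft³/s
A₂ = 55.56 × 4.70 = 261.1 ft²
V₂ = Q/A₂ = 499.7/261.1 = 1.913 ft/s

1.91 ft/s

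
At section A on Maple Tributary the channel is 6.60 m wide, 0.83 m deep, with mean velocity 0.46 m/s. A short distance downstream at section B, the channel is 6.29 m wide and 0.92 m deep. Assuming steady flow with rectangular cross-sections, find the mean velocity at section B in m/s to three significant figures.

Q = A₁V₁ = (6.60×0.83) × 0.46 = 2.520 m³/s
A₂ = 6.29 × 0.92 = 5.787 m²
V₂ = Q/A₂ = 2.520/5.787 = 0.4355 m/s

0.435 m/s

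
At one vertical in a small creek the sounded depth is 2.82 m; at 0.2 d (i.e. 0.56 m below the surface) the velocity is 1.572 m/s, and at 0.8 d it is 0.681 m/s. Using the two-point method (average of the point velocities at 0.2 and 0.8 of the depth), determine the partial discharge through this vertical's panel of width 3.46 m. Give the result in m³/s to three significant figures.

11.0 m³/s

v̄ = (1.572 + 0.681) / 2 = 1.127 m/s
q = v̄ × d × w = 1.127 × 2.82 × 3.46 = 10.99 m³/s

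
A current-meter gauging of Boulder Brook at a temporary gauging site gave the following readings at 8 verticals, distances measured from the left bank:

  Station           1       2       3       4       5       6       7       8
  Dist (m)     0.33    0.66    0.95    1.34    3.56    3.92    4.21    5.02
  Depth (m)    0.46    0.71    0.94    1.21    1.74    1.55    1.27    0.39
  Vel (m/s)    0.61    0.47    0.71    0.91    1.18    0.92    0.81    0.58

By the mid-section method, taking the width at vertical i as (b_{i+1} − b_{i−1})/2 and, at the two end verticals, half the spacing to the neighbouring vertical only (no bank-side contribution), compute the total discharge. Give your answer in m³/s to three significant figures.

5.58 m³/s

w_1 = (0.66 − 0.33)/2 = 0.165 m; q_1 = 0.61 × 0.46 × 0.165 = 0.04630 m³/s
w_2 = (0.95 − 0.33)/2 = 0.31 m; q_2 = 0.47 × 0.71 × 0.31 = 0.1034 m³/s
w_3 = (1.34 − 0.66)/2 = 0.34 m; q_3 = 0.71 × 0.94 × 0.34 = 0.2269 m³/s
w_4 = (3.56 − 0.95)/2 = 1.305 m; q_4 = 0.91 × 1.21 × 1.305 = 1.437 m³/s
w_5 = (3.92 − 1.34)/2 = 1.29 m; q_5 = 1.18 × 1.74 × 1.29 = 2.649 m³/s
w_6 = (4.21 − 3.56)/2 = 0.325 m; q_6 = 0.92 × 1.55 × 0.325 = 0.4635 m³/s
w_7 = (5.02 − 3.92)/2 = 0.55 m; q_7 = 0.81 × 1.27 × 0.55 = 0.5658 m³/s
w_8 = (5.02 − 4.21)/2 = 0.405 m; q_8 = 0.58 × 0.39 × 0.405 = 0.09161 m³/s
Q = Σ qᵢ = 5.583 m³/s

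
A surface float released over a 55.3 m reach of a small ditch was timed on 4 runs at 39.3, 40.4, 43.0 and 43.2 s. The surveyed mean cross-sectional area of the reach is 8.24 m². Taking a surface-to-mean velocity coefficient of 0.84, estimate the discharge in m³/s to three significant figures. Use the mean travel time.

t̄ = (39.3 + 40.4 + 43.0 + 43.2) / 4 = 41.475 s
v_surface = L / t̄ = 55.3 / 41.475 = 1.333 m/s
v_mean = 0.84 × 1.333 = 1.120 m/s
Q = A × v_mean = 8.24 × 1.120 = 9.229 m³/s

9.23 m³/s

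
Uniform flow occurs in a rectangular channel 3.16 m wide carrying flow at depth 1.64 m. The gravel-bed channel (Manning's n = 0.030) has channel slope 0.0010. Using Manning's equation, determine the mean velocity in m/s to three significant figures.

0.912 m/s

A = b·y = 3.16 × 1.64 = 5.182 m²
P = b + 2y = 3.16 + 2×1.64 = 6.440 m
R = A/P = 5.182/6.440 = 0.8047 m
Q = (1/n)·A·R^(2/3)·S^(1/2) = (1/0.030) × 5.182 × 0.8047^(2/3) × 0.0010^(1/2) = 4.726 m³/s
V = Q/A = 4.726/5.182 = 0.9120 m/s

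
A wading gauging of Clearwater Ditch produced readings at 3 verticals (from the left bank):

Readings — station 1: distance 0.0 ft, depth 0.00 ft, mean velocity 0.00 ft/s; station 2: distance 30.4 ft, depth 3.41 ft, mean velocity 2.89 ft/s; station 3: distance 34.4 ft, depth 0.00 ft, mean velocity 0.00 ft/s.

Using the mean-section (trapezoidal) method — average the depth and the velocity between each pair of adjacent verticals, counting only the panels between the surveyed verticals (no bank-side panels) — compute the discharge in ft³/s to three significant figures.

84.8 ft³/s

Panel 1-2: Δb = 30.4 ft, d̄ = (0.00+3.41)/2 = 1.705, v̄ = (0.00+2.89)/2 = 1.445 → q = 30.4×1.705×1.445 = 74.90 ft³/s
Panel 2-3: Δb = 4 ft, d̄ = (3.41+0.00)/2 = 1.705, v̄ = (2.89+0.00)/2 = 1.445 → q = 4×1.705×1.445 = 9.855 ft³/s
Q = Σ q = 84.75 ft³/s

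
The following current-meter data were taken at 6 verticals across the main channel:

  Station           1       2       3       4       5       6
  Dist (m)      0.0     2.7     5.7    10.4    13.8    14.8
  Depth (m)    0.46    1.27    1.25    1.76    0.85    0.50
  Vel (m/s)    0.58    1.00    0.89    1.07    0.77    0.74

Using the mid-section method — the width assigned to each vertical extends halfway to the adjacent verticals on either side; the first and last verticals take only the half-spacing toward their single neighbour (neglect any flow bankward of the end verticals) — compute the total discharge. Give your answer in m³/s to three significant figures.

w_1 = (2.7 − 0.0)/2 = 1.35 m; q_1 = 0.58 × 0.46 × 1.35 = 0.3602 m³/s
w_2 = (5.7 − 0.0)/2 = 2.85 m; q_2 = 1.00 × 1.27 × 2.85 = 3.620 m³/s
w_3 = (10.4 − 2.7)/2 = 3.85 m; q_3 = 0.89 × 1.25 × 3.85 = 4.283 m³/s
w_4 = (13.8 − 5.7)/2 = 4.05 m; q_4 = 1.07 × 1.76 × 4.05 = 7.627 m³/s
w_5 = (14.8 − 10.4)/2 = 2.2 m; q_5 = 0.77 × 0.85 × 2.2 = 1.440 m³/s
w_6 = (14.8 − 13.8)/2 = 0.5 m; q_6 = 0.74 × 0.50 × 0.5 = 0.1850 m³/s
Q = Σ qᵢ = 17.51 m³/s

17.5 m³/s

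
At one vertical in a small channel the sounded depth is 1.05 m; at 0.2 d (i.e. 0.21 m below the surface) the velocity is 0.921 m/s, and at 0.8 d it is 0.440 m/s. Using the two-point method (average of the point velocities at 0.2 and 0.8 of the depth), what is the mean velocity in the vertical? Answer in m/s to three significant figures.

v̄ = (0.921 + 0.440) / 2 = 0.6805 m/s

0.681 m/s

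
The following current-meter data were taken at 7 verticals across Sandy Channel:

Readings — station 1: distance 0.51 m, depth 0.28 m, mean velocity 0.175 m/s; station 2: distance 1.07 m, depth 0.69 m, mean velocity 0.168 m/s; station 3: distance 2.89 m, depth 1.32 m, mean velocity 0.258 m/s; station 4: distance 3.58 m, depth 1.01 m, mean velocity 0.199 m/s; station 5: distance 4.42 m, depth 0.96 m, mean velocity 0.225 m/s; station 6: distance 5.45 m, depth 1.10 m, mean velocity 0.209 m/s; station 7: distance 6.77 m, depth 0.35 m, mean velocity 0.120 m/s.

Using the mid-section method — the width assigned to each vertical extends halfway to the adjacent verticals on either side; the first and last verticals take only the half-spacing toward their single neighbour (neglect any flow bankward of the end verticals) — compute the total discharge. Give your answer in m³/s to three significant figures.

1.23 m³/s

w_1 = (1.07 − 0.51)/2 = 0.28 m; q_1 = 0.175 × 0.28 × 0.28 = 0.01372 m³/s
w_2 = (2.89 − 0.51)/2 = 1.19 m; q_2 = 0.168 × 0.69 × 1.19 = 0.1379 m³/s
w_3 = (3.58 − 1.07)/2 = 1.255 m; q_3 = 0.258 × 1.32 × 1.255 = 0.4274 m³/s
w_4 = (4.42 − 2.89)/2 = 0.765 m; q_4 = 0.199 × 1.01 × 0.765 = 0.1538 m³/s
w_5 = (5.45 − 3.58)/2 = 0.935 m; q_5 = 0.225 × 0.96 × 0.935 = 0.2020 m³/s
w_6 = (6.77 − 4.42)/2 = 1.175 m; q_6 = 0.209 × 1.10 × 1.175 = 0.2701 m³/s
w_7 = (6.77 − 5.45)/2 = 0.66 m; q_7 = 0.120 × 0.35 × 0.66 = 0.02772 m³/s
Q = Σ qᵢ = 1.233 m³/s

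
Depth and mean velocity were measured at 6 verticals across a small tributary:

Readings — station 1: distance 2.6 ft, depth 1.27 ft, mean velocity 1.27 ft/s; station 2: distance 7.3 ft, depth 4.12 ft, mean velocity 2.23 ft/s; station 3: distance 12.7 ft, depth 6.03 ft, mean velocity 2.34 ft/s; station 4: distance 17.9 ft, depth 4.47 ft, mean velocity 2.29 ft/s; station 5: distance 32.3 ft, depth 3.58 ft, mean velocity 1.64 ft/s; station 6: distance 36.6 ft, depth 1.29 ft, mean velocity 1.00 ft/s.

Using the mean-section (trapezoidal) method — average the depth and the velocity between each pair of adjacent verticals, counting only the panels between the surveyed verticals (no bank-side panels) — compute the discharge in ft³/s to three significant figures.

Panel 1-2: Δb = 4.7 ft, d̄ = (1.27+4.12)/2 = 2.695, v̄ = (1.27+2.23)/2 = 1.75 → q = 4.7×2.695×1.75 = 22.17 ft³/s
Panel 2-3: Δb = 5.4 ft, d̄ = (4.12+6.03)/2 = 5.075, v̄ = (2.23+2.34)/2 = 2.285 → q = 5.4×5.075×2.285 = 62.62 ft³/s
Panel 3-4: Δb = 5.2 ft, d̄ = (6.03+4.47)/2 = 5.25, v̄ = (2.34+2.29)/2 = 2.315 → q = 5.2×5.25×2.315 = 63.20 ft³/s
Panel 4-5: Δb = 14.4 ft, d̄ = (4.47+3.58)/2 = 4.025, v̄ = (2.29+1.64)/2 = 1.965 → q = 14.4×4.025×1.965 = 113.9 ft³/s
Panel 5-6: Δb = 4.3 ft, d̄ = (3.58+1.29)/2 = 2.435, v̄ = (1.64+1.00)/2 = 1.32 → q = 4.3×2.435×1.32 = 13.82 ft³/s
Q = Σ q = 275.7 ft³/s

276 ft³/s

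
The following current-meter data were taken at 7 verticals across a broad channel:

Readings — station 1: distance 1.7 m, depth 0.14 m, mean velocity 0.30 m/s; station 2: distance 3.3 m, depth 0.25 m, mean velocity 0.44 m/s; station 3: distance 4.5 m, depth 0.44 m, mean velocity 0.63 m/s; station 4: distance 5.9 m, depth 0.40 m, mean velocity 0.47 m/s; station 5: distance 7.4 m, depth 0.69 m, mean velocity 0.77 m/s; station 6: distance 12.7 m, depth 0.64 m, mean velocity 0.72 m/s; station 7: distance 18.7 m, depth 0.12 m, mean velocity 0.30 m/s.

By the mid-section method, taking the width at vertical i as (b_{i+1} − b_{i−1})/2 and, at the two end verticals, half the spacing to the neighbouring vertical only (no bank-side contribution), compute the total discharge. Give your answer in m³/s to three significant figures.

5.34 m³/s

w_1 = (3.3 − 1.7)/2 = 0.8 m; q_1 = 0.30 × 0.14 × 0.8 = 0.03360 m³/s
w_2 = (4.5 − 1.7)/2 = 1.4 m; q_2 = 0.44 × 0.25 × 1.4 = 0.1540 m³/s
w_3 = (5.9 − 3.3)/2 = 1.3 m; q_3 = 0.63 × 0.44 × 1.3 = 0.3604 m³/s
w_4 = (7.4 − 4.5)/2 = 1.45 m; q_4 = 0.47 × 0.40 × 1.45 = 0.2726 m³/s
w_5 = (12.7 − 5.9)/2 = 3.4 m; q_5 = 0.77 × 0.69 × 3.4 = 1.806 m³/s
w_6 = (18.7 − 7.4)/2 = 5.65 m; q_6 = 0.72 × 0.64 × 5.65 = 2.604 m³/s
w_7 = (18.7 − 12.7)/2 = 3 m; q_7 = 0.30 × 0.12 × 3 = 0.1080 m³/s
Q = Σ qᵢ = 5.339 m³/s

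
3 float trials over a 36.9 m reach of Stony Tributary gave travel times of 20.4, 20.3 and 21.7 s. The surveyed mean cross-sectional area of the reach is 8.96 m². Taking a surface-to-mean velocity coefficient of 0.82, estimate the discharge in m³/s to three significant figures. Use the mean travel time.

13.0 m³/s

t̄ = (20.4 + 20.3 + 21.7) / 3 = 20.8 s
v_surface = L / t̄ = 36.9 / 20.8 = 1.774 m/s
v_mean = 0.82 × 1.774 = 1.455 m/s
Q = A × v_mean = 8.96 × 1.455 = 13.03 m³/s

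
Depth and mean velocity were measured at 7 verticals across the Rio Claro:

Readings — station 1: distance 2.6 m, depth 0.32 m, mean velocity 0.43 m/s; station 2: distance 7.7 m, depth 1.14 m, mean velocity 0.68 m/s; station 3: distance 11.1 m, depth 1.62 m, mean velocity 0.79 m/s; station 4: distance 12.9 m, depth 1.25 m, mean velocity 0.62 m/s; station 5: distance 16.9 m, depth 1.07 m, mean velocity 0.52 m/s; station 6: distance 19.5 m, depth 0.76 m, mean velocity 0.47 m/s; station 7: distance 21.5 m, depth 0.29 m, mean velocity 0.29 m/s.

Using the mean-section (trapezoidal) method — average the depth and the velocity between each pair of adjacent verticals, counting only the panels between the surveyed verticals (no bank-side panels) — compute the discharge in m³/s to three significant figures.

11.6 m³/s

Panel 1-2: Δb = 5.1 m, d̄ = (0.32+1.14)/2 = 0.73, v̄ = (0.43+0.68)/2 = 0.555 → q = 5.1×0.73×0.555 = 2.066 m³/s
Panel 2-3: Δb = 3.4 m, d̄ = (1.14+1.62)/2 = 1.38, v̄ = (0.68+0.79)/2 = 0.735 → q = 3.4×1.38×0.735 = 3.449 m³/s
Panel 3-4: Δb = 1.8 m, d̄ = (1.62+1.25)/2 = 1.435, v̄ = (0.79+0.62)/2 = 0.705 → q = 1.8×1.435×0.705 = 1.821 m³/s
Panel 4-5: Δb = 4 m, d̄ = (1.25+1.07)/2 = 1.16, v̄ = (0.62+0.52)/2 = 0.57 → q = 4×1.16×0.57 = 2.645 m³/s
Panel 5-6: Δb = 2.6 m, d̄ = (1.07+0.76)/2 = 0.915, v̄ = (0.52+0.47)/2 = 0.495 → q = 2.6×0.915×0.495 = 1.178 m³/s
Panel 6-7: Δb = 2 m, d̄ = (0.76+0.29)/2 = 0.525, v̄ = (0.47+0.29)/2 = 0.38 → q = 2×0.525×0.38 = 0.3990 m³/s
Q = Σ q = 11.56 m³/s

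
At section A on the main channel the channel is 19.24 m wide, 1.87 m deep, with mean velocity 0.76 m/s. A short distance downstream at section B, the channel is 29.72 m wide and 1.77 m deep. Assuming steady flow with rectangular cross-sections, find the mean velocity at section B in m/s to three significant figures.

Q = A₁V₁ = (19.24×1.87) × 0.76 = 27.34 m³/s
A₂ = 29.72 × 1.77 = 52.60 m²
V₂ = Q/A₂ = 27.34/52.60 = 0.5198 m/s

0.520 m/s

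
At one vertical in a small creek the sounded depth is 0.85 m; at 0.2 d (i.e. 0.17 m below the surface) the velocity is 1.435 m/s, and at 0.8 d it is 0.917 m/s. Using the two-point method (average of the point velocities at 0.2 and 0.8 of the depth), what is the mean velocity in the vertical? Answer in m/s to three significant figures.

v̄ = (1.435 + 0.917) / 2 = 1.176 m/s

1.18 m/s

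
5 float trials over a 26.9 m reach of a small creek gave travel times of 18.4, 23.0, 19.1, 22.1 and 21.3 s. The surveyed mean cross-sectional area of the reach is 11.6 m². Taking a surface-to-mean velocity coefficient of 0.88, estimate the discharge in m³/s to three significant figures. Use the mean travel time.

13.2 m³/s

t̄ = (18.4 + 23.0 + 19.1 + 22.1 + 21.3) / 5 = 20.78 s
v_surface = L / t̄ = 26.9 / 20.78 = 1.295 m/s
v_mean = 0.88 × 1.295 = 1.139 m/s
Q = A × v_mean = 11.6 × 1.139 = 13.21 m³/s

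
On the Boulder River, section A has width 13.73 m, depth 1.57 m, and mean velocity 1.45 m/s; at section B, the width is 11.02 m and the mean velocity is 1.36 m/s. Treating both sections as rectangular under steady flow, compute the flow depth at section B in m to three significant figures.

Q = A₁V₁ = (13.73×1.57) × 1.45 = 31.26 m³/s
d₂ = Q/(b₂ V₂) = 31.26/(11.02×1.36) = 2.086 m

2.09 m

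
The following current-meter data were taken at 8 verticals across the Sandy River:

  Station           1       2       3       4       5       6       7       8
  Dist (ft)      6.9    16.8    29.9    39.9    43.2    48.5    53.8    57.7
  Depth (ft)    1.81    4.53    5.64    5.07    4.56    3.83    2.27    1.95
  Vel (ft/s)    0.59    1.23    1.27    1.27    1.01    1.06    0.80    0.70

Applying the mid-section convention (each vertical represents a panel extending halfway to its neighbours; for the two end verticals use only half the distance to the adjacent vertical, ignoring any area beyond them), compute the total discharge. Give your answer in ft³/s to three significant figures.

247 ft³/s

w_1 = (16.8 − 6.9)/2 = 4.95 ft; q_1 = 0.59 × 1.81 × 4.95 = 5.286 ft³/s
w_2 = (29.9 − 6.9)/2 = 11.5 ft; q_2 = 1.23 × 4.53 × 11.5 = 64.08 ft³/s
w_3 = (39.9 − 16.8)/2 = 11.55 ft; q_3 = 1.27 × 5.64 × 11.55 = 82.73 ft³/s
w_4 = (43.2 − 29.9)/2 = 6.65 ft; q_4 = 1.27 × 5.07 × 6.65 = 42.82 ft³/s
w_5 = (48.5 − 39.9)/2 = 4.3 ft; q_5 = 1.01 × 4.56 × 4.3 = 19.80 ft³/s
w_6 = (53.8 − 43.2)/2 = 5.3 ft; q_6 = 1.06 × 3.83 × 5.3 = 21.52 ft³/s
w_7 = (57.7 − 48.5)/2 = 4.6 ft; q_7 = 0.80 × 2.27 × 4.6 = 8.354 ft³/s
w_8 = (57.7 − 53.8)/2 = 1.95 ft; q_8 = 0.70 × 1.95 × 1.95 = 2.662 ft³/s
Q = Σ qᵢ = 247.2 ft³/s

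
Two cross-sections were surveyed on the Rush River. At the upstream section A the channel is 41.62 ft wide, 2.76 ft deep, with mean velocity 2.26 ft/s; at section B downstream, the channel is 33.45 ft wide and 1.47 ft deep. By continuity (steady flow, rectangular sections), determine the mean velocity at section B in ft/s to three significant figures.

5.28 ft/s

Q = A₁V₁ = (41.62×2.76) × 2.26 = 259.6 ft³/s
A₂ = 33.45 × 1.47 = 49.17 ft²
V₂ = Q/A₂ = 259.6/49.17 = 5.280 ft/s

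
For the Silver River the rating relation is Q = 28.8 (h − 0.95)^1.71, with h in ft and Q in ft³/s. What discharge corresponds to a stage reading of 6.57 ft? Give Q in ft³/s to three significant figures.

Q = 28.8 × (6.57 − 0.95)^1.71 = 28.8 × 5.62^1.71 = 551.4 ft³/s

551 ft³/s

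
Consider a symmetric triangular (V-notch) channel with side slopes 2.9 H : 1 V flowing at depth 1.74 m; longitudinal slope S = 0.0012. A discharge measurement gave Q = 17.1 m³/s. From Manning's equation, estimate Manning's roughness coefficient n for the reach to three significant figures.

0.0156

A = z·y² = 2.9×1.74² = 8.780 m²
P = 2y√(1+z²) = 2×1.74×√(1+2.9²) = 10.68 m
R = A/P = 8.780/10.68 = 0.8225 m
n = (1/Q)·A·R^(2/3)·S^(1/2) = (1/17.1) × 8.780 × 0.8778 × 0.03464 = 0.01561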